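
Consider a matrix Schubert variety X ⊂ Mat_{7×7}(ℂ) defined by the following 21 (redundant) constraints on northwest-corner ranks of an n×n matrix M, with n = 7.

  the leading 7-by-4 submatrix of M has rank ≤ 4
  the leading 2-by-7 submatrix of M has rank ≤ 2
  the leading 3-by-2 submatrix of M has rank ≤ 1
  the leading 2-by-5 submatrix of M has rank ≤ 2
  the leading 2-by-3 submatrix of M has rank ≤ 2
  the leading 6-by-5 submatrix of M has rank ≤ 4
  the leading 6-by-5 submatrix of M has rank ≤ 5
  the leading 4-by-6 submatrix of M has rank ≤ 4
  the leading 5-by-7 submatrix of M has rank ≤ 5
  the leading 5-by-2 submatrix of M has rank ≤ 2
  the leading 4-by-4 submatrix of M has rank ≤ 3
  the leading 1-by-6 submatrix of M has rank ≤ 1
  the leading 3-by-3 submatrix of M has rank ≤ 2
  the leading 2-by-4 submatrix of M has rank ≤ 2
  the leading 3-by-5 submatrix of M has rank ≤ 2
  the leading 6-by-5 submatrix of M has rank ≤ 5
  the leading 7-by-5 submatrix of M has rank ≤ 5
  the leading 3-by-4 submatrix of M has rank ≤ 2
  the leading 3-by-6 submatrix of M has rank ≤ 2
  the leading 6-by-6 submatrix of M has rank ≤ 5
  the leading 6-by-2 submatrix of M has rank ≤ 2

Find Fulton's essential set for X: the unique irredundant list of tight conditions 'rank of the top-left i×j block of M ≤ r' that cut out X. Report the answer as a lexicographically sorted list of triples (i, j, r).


Recovering R(i,j) via the rank-extension bound from the 21 conditions:

  R[1]: 1 1 1 1 1 1 1
  R[2]: 1 1 2 2 2 2 2
  R[3]: 1 1 2 2 2 2 3
  R[4]: 1 2 3 3 3 3 4
  R[5]: 1 2 3 4 4 4 5
  R[6]: 1 2 3 4 4 5 6
  R[7]: 1 2 3 4 5 6 7

second differences of R give the permutation w = (1, 3, 7, 2, 4, 6, 5).

3 SE-corners of the 6-cell Rothe diagram give Ess(w):

[(3, 2, 1), (3, 6, 2), (6, 5, 4)]


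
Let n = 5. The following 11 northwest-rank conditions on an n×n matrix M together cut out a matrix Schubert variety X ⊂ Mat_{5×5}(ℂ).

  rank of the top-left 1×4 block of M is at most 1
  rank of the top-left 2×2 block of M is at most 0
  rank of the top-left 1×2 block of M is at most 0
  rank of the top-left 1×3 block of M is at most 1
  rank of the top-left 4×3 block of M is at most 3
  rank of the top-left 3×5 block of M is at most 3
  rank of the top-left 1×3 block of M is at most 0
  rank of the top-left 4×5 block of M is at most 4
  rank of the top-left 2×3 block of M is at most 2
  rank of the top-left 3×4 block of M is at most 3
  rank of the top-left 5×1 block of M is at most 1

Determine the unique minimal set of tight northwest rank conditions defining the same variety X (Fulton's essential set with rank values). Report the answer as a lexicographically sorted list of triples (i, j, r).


Rank table r_w(5×5) implied by the 11 constraints:

  i=1: 0, 0, 0, 1, 1
  i=2: 0, 0, 1, 2, 2
  i=3: 1, 1, 2, 3, 3
  i=4: 1, 2, 3, 4, 4
  i=5: 1, 2, 3, 4, 5

so w = (4, 3, 1, 2, 5).

D(w) has 5 cells with 2 SE-corners; essential set:

[(1, 3, 0), (2, 2, 0)]


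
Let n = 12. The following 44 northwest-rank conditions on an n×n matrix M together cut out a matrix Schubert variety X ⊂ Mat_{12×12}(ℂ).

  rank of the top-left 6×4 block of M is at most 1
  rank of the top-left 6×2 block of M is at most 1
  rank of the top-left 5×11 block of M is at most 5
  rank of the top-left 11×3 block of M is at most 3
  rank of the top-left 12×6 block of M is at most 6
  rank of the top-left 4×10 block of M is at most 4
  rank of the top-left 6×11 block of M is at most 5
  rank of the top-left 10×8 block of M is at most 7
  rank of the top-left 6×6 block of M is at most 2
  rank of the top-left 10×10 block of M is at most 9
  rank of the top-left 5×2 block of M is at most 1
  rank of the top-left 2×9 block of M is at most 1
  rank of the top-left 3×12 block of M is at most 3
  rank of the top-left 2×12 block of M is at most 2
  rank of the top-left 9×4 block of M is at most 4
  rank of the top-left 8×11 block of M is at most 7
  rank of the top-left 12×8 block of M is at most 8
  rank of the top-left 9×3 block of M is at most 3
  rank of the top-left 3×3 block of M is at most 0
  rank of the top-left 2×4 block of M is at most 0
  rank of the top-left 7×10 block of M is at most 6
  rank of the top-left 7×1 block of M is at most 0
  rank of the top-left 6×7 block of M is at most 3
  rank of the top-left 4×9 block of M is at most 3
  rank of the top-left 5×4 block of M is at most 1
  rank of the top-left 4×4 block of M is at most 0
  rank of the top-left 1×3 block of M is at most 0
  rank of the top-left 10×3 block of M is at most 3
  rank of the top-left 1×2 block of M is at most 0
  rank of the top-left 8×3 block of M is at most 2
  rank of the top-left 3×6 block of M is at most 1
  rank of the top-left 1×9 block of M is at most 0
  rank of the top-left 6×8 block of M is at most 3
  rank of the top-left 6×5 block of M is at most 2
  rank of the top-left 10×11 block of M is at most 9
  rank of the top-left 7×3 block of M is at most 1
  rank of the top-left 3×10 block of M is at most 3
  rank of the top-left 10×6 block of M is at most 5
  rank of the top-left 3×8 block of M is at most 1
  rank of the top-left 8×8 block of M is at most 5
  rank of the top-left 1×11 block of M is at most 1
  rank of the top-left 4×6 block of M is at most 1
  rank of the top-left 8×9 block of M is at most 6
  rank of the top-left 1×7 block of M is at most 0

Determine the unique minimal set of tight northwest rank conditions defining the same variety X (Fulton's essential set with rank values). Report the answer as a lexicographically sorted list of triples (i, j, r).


Propagating the 44 rank bounds to every northwest block:

  i=1: 0 | 0 | 0 | 0 | 0 | 0 | 0 | 0 | 0 | 1 | 1 | 1
  i=2: 0 | 0 | 0 | 0 | 1 | 1 | 1 | 1 | 1 | 2 | 2 | 2
  i=3: 0 | 0 | 0 | 0 | 1 | 1 | 1 | 1 | 2 | 3 | 3 | 3
  i=4: 0 | 0 | 0 | 0 | 1 | 1 | 2 | 2 | 3 | 4 | 4 | 4
  i=5: 0 | 1 | 1 | 1 | 2 | 2 | 3 | 3 | 4 | 5 | 5 | 5
  i=6: 0 | 1 | 1 | 1 | 2 | 2 | 3 | 3 | 4 | 5 | 5 | 6
  i=7: 0 | 1 | 1 | 2 | 3 | 3 | 4 | 4 | 5 | 6 | 6 | 7
  i=8: 1 | 2 | 2 | 3 | 4 | 4 | 5 | 5 | 6 | 7 | 7 | 8
  i=9: 1 | 2 | 3 | 4 | 5 | 5 | 6 | 6 | 7 | 8 | 8 | 9
  i=10: 1 | 2 | 3 | 4 | 5 | 5 | 6 | 7 | 8 | 9 | 9 | 10
  i=11: 1 | 2 | 3 | 4 | 5 | 6 | 7 | 8 | 9 | 10 | 10 | 11
  i=12: 1 | 2 | 3 | 4 | 5 | 6 | 7 | 8 | 9 | 10 | 11 | 12

hence w(1..12) = (10, 5, 9, 7, 2, 12, 4, 1, 3, 8, 6, 11).

D(w) has 35 cells with 11 SE-corners; essential set:

[(1, 9, 0), (3, 8, 1), (4, 4, 0), (4, 6, 1), (6, 4, 1), (6, 6, 2), (6, 8, 3), (6, 11, 5), (7, 1, 0), (7, 3, 1), (10, 6, 5)]


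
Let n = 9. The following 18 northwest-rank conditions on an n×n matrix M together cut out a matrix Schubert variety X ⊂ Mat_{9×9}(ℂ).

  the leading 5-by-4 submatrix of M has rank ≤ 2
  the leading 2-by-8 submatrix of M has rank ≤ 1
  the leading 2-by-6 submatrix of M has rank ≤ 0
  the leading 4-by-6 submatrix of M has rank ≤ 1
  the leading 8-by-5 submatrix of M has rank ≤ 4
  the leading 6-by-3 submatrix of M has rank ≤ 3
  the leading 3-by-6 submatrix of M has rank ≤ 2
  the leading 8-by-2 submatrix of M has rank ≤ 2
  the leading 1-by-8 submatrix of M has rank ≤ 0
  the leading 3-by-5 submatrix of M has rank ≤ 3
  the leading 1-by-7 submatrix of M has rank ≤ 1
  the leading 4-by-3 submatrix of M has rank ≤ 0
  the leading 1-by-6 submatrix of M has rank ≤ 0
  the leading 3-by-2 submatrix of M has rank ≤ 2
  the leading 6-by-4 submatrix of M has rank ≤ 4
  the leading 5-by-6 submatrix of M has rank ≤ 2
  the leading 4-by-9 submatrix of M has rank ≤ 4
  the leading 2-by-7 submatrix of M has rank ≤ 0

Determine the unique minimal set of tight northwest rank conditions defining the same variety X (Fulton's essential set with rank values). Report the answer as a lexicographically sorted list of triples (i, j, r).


Rank table r_w(9×9) implied by the 18 constraints:

  0  0  0  0  0  0  0  0  1
  0  0  0  0  0  0  0  1  2
  0  0  0  1  1  1  1  2  3
  0  0  0  1  1  1  2  3  4
  1  1  1  2  2  2  3  4  5
  1  2  2  3  3  3  4  5  6
  1  2  3  4  4  4  5  6  7
  1  2  3  4  4  5  6  7  8
  1  2  3  4  5  6  7  8  9

hence w(1..9) = (9, 8, 4, 7, 1, 2, 3, 6, 5).

ℓ(w)=24; the 5 essential cells (i,j,r):

[(1, 8, 0), (2, 7, 0), (4, 3, 0), (4, 6, 1), (8, 5, 4)]


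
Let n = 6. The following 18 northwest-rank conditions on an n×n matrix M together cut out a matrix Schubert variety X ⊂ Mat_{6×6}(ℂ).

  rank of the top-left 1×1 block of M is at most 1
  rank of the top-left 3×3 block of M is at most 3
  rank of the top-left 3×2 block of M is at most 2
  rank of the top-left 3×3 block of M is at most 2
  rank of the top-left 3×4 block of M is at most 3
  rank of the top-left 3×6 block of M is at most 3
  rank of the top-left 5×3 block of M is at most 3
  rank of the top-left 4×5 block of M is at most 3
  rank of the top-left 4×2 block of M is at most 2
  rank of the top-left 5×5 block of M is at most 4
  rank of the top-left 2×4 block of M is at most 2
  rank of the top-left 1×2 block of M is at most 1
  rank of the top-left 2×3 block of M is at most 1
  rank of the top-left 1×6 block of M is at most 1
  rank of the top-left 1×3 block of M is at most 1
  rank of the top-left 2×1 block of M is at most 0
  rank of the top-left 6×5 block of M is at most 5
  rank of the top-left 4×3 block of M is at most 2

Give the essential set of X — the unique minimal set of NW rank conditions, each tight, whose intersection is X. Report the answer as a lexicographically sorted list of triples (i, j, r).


The tightest implied rank at each (i,j), from the 18 conditions:

  0 | 1 | 1 | 1 | 1 | 1
  0 | 1 | 1 | 2 | 2 | 2
  1 | 2 | 2 | 3 | 3 | 3
  1 | 2 | 2 | 3 | 3 | 4
  1 | 2 | 3 | 4 | 4 | 5
  1 | 2 | 3 | 4 | 5 | 6

second differences of R give the permutation w = (2, 4, 1, 6, 3, 5).

ℓ(w)=5; the 4 essential cells (i,j,r):

[(2, 1, 0), (2, 3, 1), (4, 3, 2), (4, 5, 3)]


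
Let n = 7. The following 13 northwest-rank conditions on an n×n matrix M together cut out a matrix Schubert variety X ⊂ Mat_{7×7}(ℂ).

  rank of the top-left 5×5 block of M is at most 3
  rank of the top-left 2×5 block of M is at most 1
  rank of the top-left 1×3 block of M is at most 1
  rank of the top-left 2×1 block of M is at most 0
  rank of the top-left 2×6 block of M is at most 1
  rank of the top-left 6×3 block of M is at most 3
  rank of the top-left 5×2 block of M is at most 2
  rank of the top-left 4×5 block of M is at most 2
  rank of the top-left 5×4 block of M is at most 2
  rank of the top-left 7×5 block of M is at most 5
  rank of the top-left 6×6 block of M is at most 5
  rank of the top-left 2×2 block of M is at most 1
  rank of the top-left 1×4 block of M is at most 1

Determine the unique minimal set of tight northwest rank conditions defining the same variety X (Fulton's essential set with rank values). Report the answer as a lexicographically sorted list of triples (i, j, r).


Computing R[i][j] = min implied NW-rank bound (n=7, 13 conditions):

  i=1: 0 1 1 1 1 1 1
  i=2: 0 1 1 1 1 1 2
  i=3: 1 2 2 2 2 2 3
  i=4: 1 2 2 2 2 3 4
  i=5: 1 2 2 2 3 4 5
  i=6: 1 2 3 3 4 5 6
  i=7: 1 2 3 4 5 6 7

giving w = (2, 7, 1, 6, 5, 3, 4) via Δ²R.

D(w) has 11 cells with 4 SE-corners; essential set:

[(2, 1, 0), (2, 6, 1), (4, 5, 2), (5, 4, 2)]


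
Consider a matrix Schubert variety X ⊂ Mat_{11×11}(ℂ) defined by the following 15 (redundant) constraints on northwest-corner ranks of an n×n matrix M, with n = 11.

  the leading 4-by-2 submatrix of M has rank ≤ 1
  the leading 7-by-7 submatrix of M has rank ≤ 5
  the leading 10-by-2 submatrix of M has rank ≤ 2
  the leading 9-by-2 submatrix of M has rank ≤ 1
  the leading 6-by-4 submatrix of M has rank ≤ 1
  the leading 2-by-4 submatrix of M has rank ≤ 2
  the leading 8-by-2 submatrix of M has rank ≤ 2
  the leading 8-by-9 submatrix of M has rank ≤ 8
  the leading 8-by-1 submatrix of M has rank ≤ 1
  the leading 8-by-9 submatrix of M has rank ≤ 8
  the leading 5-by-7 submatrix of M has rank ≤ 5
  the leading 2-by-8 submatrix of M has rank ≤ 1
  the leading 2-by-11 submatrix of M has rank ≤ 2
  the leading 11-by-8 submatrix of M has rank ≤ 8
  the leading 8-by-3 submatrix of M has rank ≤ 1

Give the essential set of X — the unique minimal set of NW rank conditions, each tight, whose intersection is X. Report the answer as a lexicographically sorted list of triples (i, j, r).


Rank table r_w(11×11) implied by the 15 constraints:

  row 1: 1 | 1 | 1 | 1 | 1 | 1 | 1 | 1 | 1 | 1 | 1
  row 2: 1 | 1 | 1 | 1 | 1 | 1 | 1 | 1 | 2 | 2 | 2
  row 3: 1 | 1 | 1 | 1 | 2 | 2 | 2 | 2 | 3 | 3 | 3
  row 4: 1 | 1 | 1 | 1 | 2 | 3 | 3 | 3 | 4 | 4 | 4
  row 5: 1 | 1 | 1 | 1 | 2 | 3 | 4 | 4 | 5 | 5 | 5
  row 6: 1 | 1 | 1 | 1 | 2 | 3 | 4 | 5 | 6 | 6 | 6
  row 7: 1 | 1 | 1 | 2 | 3 | 4 | 5 | 6 | 7 | 7 | 7
  row 8: 1 | 1 | 1 | 2 | 3 | 4 | 5 | 6 | 7 | 8 | 8
  row 9: 1 | 1 | 2 | 3 | 4 | 5 | 6 | 7 | 8 | 9 | 9
  row 10: 1 | 2 | 3 | 4 | 5 | 6 | 7 | 8 | 9 | 10 | 10
  row 11: 1 | 2 | 3 | 4 | 5 | 6 | 7 | 8 | 9 | 10 | 11

second differences of R give the permutation w = (1, 9, 5, 6, 7, 8, 4, 10, 3, 2, 11).

Rothe diagram D(w) (24 cells), 4 SE-corners (essential conditions):

[(2, 8, 1), (6, 4, 1), (8, 3, 1), (9, 2, 1)]


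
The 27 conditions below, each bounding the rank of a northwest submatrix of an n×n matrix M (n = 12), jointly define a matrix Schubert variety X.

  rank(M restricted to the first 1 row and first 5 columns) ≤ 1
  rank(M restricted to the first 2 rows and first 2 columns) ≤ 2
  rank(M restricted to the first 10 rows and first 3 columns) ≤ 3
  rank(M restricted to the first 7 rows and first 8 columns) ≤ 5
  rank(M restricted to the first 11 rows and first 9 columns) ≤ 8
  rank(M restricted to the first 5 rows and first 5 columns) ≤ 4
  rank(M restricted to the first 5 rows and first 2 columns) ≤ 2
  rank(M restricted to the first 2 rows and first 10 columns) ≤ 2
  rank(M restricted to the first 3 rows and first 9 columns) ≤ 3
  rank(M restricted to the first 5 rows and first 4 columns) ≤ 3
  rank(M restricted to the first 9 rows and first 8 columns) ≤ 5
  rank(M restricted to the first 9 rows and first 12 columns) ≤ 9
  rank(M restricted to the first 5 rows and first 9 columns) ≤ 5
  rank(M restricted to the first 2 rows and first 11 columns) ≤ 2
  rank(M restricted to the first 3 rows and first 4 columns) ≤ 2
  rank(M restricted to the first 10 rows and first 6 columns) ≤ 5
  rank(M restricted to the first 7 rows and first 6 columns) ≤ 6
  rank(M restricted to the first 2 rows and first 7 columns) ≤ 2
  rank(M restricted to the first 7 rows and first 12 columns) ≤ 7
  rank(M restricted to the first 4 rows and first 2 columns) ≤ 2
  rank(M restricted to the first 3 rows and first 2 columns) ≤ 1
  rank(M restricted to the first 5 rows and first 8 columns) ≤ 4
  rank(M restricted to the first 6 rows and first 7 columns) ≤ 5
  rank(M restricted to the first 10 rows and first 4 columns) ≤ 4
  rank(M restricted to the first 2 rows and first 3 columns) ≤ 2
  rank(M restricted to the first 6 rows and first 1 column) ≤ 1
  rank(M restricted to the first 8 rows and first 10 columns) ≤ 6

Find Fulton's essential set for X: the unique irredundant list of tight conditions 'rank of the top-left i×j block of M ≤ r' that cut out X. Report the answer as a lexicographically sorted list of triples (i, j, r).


Rank table r_w(12×12) implied by the 27 constraints:

  row 1: 1  1  1  1  1  1  1  1  1  1  1  1
  row 2: 1  1  2  2  2  2  2  2  2  2  2  2
  row 3: 1  1  2  2  3  3  3  3  3  3  3  3
  row 4: 1  2  3  3  4  4  4  4  4  4  4  4
  row 5: 1  2  3  3  4  4  4  4  5  5  5  5
  row 6: 1  2  3  4  5  5  5  5  6  6  6  6
  row 7: 1  2  3  4  5  5  5  5  6  6  7  7
  row 8: 1  2  3  4  5  5  5  5  6  6  7  8
  row 9: 1  2  3  4  5  5  5  5  6  7  8  9
  row 10: 1  2  3  4  5  5  6  6  7  8  9  10
  row 11: 1  2  3  4  5  6  7  7  8  9  10  11
  row 12: 1  2  3  4  5  6  7  8  9  10  11  12

so w = (1, 3, 5, 2, 9, 4, 11, 12, 10, 7, 6, 8).

ℓ(w)=19; the 7 essential cells (i,j,r):

[(3, 2, 1), (3, 4, 2), (5, 4, 3), (5, 8, 4), (8, 10, 6), (9, 8, 5), (10, 6, 5)]


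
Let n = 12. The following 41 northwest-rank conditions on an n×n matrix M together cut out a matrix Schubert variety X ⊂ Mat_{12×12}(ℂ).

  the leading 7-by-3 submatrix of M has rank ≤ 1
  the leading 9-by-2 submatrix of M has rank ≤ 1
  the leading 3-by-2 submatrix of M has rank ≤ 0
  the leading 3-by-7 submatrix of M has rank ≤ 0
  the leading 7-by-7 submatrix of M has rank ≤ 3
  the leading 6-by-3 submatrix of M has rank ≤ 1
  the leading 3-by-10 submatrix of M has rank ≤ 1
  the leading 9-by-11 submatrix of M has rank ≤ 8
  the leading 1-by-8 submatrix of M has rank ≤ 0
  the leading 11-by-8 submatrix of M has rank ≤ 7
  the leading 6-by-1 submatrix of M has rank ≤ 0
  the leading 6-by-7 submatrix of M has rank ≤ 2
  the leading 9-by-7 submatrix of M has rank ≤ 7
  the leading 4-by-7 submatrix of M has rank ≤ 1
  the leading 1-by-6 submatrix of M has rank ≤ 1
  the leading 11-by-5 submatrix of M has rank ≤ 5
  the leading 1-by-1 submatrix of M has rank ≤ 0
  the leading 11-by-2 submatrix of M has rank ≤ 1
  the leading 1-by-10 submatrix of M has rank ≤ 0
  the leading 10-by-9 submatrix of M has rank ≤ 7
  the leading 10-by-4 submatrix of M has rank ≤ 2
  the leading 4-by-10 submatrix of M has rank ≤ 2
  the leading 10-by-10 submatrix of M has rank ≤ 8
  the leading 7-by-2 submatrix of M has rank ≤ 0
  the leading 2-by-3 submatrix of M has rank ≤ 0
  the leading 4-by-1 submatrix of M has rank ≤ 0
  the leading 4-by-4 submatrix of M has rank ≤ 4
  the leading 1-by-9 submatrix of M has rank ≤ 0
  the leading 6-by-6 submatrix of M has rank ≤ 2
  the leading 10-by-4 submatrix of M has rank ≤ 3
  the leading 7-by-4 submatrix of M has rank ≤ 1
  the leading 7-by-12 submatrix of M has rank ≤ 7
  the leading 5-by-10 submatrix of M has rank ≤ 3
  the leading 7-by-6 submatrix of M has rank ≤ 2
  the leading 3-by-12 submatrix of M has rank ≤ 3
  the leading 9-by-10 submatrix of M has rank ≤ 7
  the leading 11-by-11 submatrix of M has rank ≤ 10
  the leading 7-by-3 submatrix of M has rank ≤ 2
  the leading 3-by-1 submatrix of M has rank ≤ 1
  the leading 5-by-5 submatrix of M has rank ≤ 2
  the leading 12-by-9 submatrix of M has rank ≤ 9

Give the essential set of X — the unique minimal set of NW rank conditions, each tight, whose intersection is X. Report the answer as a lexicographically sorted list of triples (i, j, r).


Rank table r_w(12×12) implied by the 41 constraints:

  0  0  0  0  0  0  0  0  0  0  1  1
  0  0  0  0  0  0  0  1  1  1  2  2
  0  0  0  0  0  0  0  1  1  1  2  3
  0  0  1  1  1  1  1  2  2  2  3  4
  0  0  1  1  2  2  2  3  3  3  4  5
  0  0  1  1  2  2  2  3  4  4  5  6
  0  0  1  1  2  2  3  4  5  5  6  7
  1  1  2  2  3  3  4  5  6  6  7  8
  1  1  2  2  3  4  5  6  7  7  8  9
  1  1  2  2  3  4  5  6  7  8  9  10
  1  1  2  3  4  5  6  7  8  9  10  11
  1  2  3  4  5  6  7  8  9  10  11  12

reading off 1-entries of Δ²R: w = (11, 8, 12, 3, 5, 9, 7, 1, 6, 10, 4, 2).

9 SE-corners of the 45-cell Rothe diagram give Ess(w):

[(1, 10, 0), (3, 7, 0), (3, 10, 1), (6, 7, 2), (7, 2, 0), (7, 4, 1), (7, 6, 2), (10, 4, 2), (11, 2, 1)]


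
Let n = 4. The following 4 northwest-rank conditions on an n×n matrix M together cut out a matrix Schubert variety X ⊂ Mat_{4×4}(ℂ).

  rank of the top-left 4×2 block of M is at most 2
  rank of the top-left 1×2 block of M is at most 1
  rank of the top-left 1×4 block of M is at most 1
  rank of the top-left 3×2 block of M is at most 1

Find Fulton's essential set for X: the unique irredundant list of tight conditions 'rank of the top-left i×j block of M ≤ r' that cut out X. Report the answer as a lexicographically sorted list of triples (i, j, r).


Rank table r_w(4×4) implied by the 4 constraints:

  row 1: 1 1 1 1
  row 2: 1 1 2 2
  row 3: 1 1 2 3
  row 4: 1 2 3 4

reading off 1-entries of Δ²R: w = (1, 3, 4, 2).

|D(w)|=2, |Ess(w)|=1:

[(3, 2, 1)]


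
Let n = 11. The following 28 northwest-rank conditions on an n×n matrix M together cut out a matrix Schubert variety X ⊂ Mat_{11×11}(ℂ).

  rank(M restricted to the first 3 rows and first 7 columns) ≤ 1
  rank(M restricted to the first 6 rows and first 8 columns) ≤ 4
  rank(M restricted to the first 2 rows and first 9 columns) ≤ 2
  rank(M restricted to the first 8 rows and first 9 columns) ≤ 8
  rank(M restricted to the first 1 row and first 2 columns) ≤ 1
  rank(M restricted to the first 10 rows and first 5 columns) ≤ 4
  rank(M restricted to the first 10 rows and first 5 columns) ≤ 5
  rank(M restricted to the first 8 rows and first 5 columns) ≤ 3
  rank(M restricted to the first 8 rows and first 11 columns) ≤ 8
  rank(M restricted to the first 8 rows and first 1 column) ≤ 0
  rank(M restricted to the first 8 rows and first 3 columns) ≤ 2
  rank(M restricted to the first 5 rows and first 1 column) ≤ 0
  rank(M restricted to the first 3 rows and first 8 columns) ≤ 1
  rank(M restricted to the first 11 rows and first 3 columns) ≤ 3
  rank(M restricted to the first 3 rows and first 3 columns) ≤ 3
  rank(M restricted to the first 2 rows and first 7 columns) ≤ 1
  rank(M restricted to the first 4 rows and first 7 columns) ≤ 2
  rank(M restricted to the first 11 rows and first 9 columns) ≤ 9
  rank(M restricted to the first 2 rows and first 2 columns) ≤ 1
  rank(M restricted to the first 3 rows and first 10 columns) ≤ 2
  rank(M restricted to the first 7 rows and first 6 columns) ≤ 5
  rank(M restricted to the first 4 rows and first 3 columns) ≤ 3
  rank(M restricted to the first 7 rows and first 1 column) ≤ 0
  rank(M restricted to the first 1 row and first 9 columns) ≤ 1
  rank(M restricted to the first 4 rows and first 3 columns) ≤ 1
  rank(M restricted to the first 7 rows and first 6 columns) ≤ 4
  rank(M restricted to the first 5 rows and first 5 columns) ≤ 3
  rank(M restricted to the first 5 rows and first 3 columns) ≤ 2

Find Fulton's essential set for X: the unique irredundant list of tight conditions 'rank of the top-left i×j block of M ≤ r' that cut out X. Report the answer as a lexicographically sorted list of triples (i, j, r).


Computing R[i][j] = min implied NW-rank bound (n=11, 28 conditions):

  row 1: 0  1  1  1  1  1  1  1  1  1  1
  row 2: 0  1  1  1  1  1  1  1  2  2  2
  row 3: 0  1  1  1  1  1  1  1  2  2  3
  row 4: 0  1  1  2  2  2  2  2  3  3  4
  row 5: 0  1  2  3  3  3  3  3  4  4  5
  row 6: 0  1  2  3  3  4  4  4  5  5  6
  row 7: 0  1  2  3  3  4  5  5  6  6  7
  row 8: 0  1  2  3  3  4  5  6  7  7  8
  row 9: 1  2  3  4  4  5  6  7  8  8  9
  row 10: 1  2  3  4  4  5  6  7  8  9  10
  row 11: 1  2  3  4  5  6  7  8  9  10  11

the unique w with this rank table is (2, 9, 11, 4, 3, 6, 7, 8, 1, 10, 5).

ℓ(w)=26; the 6 essential cells (i,j,r):

[(3, 8, 1), (3, 10, 2), (4, 3, 1), (8, 1, 0), (8, 5, 3), (10, 5, 4)]


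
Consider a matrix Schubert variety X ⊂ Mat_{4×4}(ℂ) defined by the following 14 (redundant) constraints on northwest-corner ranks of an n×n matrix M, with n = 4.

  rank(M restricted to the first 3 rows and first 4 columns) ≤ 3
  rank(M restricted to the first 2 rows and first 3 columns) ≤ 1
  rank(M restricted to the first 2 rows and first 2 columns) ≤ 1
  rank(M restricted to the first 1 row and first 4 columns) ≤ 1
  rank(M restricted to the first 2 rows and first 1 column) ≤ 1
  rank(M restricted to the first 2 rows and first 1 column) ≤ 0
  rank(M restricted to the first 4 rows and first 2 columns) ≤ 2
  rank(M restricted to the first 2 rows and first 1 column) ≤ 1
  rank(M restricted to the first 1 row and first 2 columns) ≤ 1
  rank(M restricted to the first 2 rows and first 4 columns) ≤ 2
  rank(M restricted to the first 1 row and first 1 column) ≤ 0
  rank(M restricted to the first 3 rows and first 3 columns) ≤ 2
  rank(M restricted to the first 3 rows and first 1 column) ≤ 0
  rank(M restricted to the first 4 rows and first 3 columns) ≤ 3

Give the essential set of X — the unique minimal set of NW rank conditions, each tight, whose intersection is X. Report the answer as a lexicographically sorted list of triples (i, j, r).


Reconstructing r_w from the 14 given conditions:

  0, 1, 1, 1
  0, 1, 1, 2
  0, 1, 2, 3
  1, 2, 3, 4

so w = (2, 4, 3, 1).

ℓ(w)=4; the 2 essential cells (i,j,r):

[(2, 3, 1), (3, 1, 0)]


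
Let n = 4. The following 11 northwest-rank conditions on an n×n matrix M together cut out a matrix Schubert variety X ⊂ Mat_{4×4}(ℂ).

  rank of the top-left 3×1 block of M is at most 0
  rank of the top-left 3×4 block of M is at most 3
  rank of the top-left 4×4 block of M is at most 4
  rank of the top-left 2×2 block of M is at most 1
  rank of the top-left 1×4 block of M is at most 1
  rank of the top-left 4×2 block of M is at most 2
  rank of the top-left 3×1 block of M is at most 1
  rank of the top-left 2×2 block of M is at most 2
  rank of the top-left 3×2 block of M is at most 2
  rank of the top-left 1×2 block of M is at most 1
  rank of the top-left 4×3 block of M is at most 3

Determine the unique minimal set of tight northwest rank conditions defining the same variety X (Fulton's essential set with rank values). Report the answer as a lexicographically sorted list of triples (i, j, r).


Propagating the 11 rank bounds to every northwest block:

  R[1]: 0 1 1 1
  R[2]: 0 1 2 2
  R[3]: 0 1 2 3
  R[4]: 1 2 3 4

second differences of R give the permutation w = (2, 3, 4, 1).

1 SE-corner of the 3-cell Rothe diagram gives Ess(w):

[(3, 1, 0)]


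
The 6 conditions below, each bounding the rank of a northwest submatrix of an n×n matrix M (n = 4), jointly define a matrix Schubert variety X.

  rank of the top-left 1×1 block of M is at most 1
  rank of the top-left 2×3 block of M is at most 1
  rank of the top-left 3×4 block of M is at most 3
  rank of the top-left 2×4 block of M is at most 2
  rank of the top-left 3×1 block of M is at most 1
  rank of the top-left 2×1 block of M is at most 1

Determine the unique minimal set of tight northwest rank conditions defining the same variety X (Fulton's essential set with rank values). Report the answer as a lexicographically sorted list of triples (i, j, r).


Rank table r_w(4×4) implied by the 6 constraints:

  i=1: 1 1 1 1
  i=2: 1 1 1 2
  i=3: 1 2 2 3
  i=4: 1 2 3 4

reading off 1-entries of Δ²R: w = (1, 4, 2, 3).

1 SE-corner of the 2-cell Rothe diagram gives Ess(w):

[(2, 3, 1)]


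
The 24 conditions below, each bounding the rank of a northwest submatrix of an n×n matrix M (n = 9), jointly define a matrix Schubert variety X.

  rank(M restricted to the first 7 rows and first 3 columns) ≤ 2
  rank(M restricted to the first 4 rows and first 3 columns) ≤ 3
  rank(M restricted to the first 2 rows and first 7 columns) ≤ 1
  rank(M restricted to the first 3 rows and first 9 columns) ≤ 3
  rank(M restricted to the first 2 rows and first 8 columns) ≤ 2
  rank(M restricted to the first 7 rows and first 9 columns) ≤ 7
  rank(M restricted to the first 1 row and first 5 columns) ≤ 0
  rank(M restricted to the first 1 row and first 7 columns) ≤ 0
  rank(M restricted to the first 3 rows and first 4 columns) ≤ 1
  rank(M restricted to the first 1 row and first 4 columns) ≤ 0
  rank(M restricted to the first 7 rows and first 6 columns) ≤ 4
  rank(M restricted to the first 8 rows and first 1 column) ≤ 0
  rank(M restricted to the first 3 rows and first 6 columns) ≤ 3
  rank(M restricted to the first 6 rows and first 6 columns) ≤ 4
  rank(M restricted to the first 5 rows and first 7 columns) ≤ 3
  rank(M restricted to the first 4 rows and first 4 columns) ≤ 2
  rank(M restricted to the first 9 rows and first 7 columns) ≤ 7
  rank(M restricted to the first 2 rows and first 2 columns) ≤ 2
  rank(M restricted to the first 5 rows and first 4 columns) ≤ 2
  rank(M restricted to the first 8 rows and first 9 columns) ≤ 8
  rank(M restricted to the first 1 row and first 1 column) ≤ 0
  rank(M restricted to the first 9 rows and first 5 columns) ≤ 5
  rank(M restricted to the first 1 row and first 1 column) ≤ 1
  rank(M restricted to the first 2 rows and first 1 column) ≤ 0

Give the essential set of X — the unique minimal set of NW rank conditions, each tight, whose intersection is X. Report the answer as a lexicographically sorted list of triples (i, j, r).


Computing R[i][j] = min implied NW-rank bound (n=9, 24 conditions):

  row 1: 0 0 0 0 0 0 0 1 1
  row 2: 0 1 1 1 1 1 1 2 2
  row 3: 0 1 1 1 2 2 2 3 3
  row 4: 0 1 2 2 3 3 3 4 4
  row 5: 0 1 2 2 3 3 3 4 5
  row 6: 0 1 2 3 4 4 4 5 6
  row 7: 0 1 2 3 4 4 5 6 7
  row 8: 0 1 2 3 4 5 6 7 8
  row 9: 1 2 3 4 5 6 7 8 9

second differences of R give the permutation w = (8, 2, 5, 3, 9, 4, 7, 6, 1).

|D(w)|=20, |Ess(w)|=6:

[(1, 7, 0), (3, 4, 1), (5, 4, 2), (5, 7, 3), (7, 6, 4), (8, 1, 0)]


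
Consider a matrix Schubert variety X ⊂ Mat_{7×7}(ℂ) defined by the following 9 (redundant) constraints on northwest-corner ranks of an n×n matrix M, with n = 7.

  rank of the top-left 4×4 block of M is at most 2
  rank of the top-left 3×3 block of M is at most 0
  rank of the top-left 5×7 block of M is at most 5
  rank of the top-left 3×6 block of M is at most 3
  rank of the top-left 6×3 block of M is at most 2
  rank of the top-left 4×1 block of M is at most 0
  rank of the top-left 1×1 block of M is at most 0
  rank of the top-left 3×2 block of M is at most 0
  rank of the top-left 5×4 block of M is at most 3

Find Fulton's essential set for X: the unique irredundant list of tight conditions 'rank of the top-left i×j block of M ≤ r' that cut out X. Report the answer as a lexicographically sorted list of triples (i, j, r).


The tightest implied rank at each (i,j), from the 9 conditions:

  R[1]: 0 0 0 1 1 1 1
  R[2]: 0 0 0 1 2 2 2
  R[3]: 0 0 0 1 2 3 3
  R[4]: 0 1 1 2 3 4 4
  R[5]: 1 2 2 3 4 5 5
  R[6]: 1 2 2 3 4 5 6
  R[7]: 1 2 3 4 5 6 7

so w = (4, 5, 6, 2, 1, 7, 3).

Rothe diagram D(w) (11 cells), 3 SE-corners (essential conditions):

[(3, 3, 0), (4, 1, 0), (6, 3, 2)]


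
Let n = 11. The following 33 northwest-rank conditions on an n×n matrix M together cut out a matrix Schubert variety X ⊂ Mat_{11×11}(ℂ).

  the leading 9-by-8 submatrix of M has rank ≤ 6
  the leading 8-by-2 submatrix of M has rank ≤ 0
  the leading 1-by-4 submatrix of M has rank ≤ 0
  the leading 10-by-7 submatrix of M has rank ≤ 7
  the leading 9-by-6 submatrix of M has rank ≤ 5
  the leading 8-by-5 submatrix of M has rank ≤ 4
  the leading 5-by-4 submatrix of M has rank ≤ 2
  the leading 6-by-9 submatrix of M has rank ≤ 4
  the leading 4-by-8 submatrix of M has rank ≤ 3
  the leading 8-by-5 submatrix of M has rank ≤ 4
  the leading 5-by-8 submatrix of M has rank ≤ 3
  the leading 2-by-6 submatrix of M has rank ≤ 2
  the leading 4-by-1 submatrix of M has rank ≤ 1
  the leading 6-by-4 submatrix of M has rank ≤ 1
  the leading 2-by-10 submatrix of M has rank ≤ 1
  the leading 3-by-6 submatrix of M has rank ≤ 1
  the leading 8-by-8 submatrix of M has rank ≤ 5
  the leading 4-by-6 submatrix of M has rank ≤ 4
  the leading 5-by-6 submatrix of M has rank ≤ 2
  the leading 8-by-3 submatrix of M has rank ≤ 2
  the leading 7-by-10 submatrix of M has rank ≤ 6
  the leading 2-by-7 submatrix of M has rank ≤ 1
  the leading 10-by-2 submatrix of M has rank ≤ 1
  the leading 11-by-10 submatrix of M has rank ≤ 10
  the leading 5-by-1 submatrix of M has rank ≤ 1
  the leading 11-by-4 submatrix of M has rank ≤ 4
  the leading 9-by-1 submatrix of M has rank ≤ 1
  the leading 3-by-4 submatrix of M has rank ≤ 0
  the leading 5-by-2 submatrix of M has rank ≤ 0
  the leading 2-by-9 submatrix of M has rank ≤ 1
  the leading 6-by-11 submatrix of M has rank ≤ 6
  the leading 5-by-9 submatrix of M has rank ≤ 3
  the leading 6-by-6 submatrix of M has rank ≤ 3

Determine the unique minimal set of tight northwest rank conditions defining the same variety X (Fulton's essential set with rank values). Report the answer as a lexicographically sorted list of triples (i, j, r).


The tightest implied rank at each (i,j), from the 33 conditions:

  i=1: 0 0 0 0 1 1 1 1 1 1 1
  i=2: 0 0 0 0 1 1 1 1 1 1 2
  i=3: 0 0 0 0 1 1 2 2 2 2 3
  i=4: 0 0 1 1 2 2 3 3 3 3 4
  i=5: 0 0 1 1 2 2 3 3 3 4 5
  i=6: 0 0 1 1 2 3 4 4 4 5 6
  i=7: 0 0 1 2 3 4 5 5 5 6 7
  i=8: 0 0 1 2 3 4 5 5 6 7 8
  i=9: 1 1 2 3 4 5 6 6 7 8 9
  i=10: 1 1 2 3 4 5 6 7 8 9 10
  i=11: 1 2 3 4 5 6 7 8 9 10 11

so w = (5, 11, 7, 3, 10, 6, 4, 9, 1, 8, 2).

9 SE-corners of the 35-cell Rothe diagram give Ess(w):

[(2, 10, 1), (3, 4, 0), (3, 6, 1), (5, 6, 2), (5, 9, 3), (6, 4, 1), (8, 2, 0), (8, 8, 5), (10, 2, 1)]


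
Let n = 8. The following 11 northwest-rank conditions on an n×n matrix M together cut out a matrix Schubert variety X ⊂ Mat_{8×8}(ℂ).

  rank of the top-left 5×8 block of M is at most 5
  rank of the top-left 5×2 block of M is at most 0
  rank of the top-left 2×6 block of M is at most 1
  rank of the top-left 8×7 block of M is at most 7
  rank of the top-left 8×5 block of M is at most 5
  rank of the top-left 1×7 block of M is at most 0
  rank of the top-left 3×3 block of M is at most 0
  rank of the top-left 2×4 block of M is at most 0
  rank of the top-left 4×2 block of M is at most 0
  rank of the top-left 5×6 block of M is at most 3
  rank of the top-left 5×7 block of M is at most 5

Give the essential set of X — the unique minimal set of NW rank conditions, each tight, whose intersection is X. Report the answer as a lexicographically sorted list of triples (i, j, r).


Rank table r_w(8×8) implied by the 11 constraints:

  0, 0, 0, 0, 0, 0, 0, 1
  0, 0, 0, 0, 1, 1, 1, 2
  0, 0, 0, 1, 2, 2, 2, 3
  0, 0, 1, 2, 3, 3, 3, 4
  0, 0, 1, 2, 3, 3, 4, 5
  1, 1, 2, 3, 4, 4, 5, 6
  1, 2, 3, 4, 5, 5, 6, 7
  1, 2, 3, 4, 5, 6, 7, 8

the unique w with this rank table is (8, 5, 4, 3, 7, 1, 2, 6).

D(w) has 19 cells with 5 SE-corners; essential set:

[(1, 7, 0), (2, 4, 0), (3, 3, 0), (5, 2, 0), (5, 6, 3)]


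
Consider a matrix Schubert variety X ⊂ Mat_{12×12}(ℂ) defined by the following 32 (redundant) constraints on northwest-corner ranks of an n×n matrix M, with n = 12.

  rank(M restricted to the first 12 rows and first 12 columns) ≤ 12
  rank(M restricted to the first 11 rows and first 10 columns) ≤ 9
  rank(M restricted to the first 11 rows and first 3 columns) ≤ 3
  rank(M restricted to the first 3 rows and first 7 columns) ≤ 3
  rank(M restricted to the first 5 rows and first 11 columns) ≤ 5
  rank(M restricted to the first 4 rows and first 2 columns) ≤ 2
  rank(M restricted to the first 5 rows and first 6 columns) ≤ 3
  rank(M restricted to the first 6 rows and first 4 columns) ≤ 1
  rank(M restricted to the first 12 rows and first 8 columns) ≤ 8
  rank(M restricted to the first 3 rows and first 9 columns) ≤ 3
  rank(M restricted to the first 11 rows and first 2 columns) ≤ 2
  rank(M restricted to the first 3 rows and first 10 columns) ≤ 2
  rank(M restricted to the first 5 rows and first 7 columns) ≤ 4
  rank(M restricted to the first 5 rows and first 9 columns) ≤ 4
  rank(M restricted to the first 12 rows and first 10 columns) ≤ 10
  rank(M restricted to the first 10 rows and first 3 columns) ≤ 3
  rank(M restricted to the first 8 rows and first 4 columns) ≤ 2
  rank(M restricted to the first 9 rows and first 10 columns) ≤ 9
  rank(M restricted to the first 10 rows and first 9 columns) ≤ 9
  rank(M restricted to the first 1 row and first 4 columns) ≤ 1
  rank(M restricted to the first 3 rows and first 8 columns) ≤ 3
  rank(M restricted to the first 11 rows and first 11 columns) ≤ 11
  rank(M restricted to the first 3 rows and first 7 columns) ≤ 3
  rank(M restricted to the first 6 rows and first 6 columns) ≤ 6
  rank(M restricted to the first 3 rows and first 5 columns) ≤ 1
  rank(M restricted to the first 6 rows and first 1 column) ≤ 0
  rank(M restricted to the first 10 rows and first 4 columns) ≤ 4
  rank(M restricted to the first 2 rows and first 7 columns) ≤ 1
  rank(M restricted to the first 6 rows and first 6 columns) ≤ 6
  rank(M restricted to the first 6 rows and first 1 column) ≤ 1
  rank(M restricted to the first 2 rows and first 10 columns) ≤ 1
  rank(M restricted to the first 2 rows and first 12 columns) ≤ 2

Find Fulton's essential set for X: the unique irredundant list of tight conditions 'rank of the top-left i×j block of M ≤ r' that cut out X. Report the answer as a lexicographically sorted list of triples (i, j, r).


Recovering R(i,j) via the rank-extension bound from the 32 conditions:

  row 1: 0 | 1 | 1 | 1 | 1 | 1 | 1 | 1 | 1 | 1 | 1 | 1
  row 2: 0 | 1 | 1 | 1 | 1 | 1 | 1 | 1 | 1 | 1 | 2 | 2
  row 3: 0 | 1 | 1 | 1 | 1 | 2 | 2 | 2 | 2 | 2 | 3 | 3
  row 4: 0 | 1 | 1 | 1 | 2 | 3 | 3 | 3 | 3 | 3 | 4 | 4
  row 5: 0 | 1 | 1 | 1 | 2 | 3 | 4 | 4 | 4 | 4 | 5 | 5
  row 6: 0 | 1 | 1 | 1 | 2 | 3 | 4 | 5 | 5 | 5 | 6 | 6
  row 7: 1 | 2 | 2 | 2 | 3 | 4 | 5 | 6 | 6 | 6 | 7 | 7
  row 8: 1 | 2 | 2 | 2 | 3 | 4 | 5 | 6 | 7 | 7 | 8 | 8
  row 9: 1 | 2 | 3 | 3 | 4 | 5 | 6 | 7 | 8 | 8 | 9 | 9
  row 10: 1 | 2 | 3 | 4 | 5 | 6 | 7 | 8 | 9 | 9 | 10 | 10
  row 11: 1 | 2 | 3 | 4 | 5 | 6 | 7 | 8 | 9 | 9 | 10 | 11
  row 12: 1 | 2 | 3 | 4 | 5 | 6 | 7 | 8 | 9 | 10 | 11 | 12

second differences of R give the permutation w = (2, 11, 6, 5, 7, 8, 1, 9, 3, 4, 12, 10).

6 SE-corners of the 26-cell Rothe diagram give Ess(w):

[(2, 10, 1), (3, 5, 1), (6, 1, 0), (6, 4, 1), (8, 4, 2), (11, 10, 9)]


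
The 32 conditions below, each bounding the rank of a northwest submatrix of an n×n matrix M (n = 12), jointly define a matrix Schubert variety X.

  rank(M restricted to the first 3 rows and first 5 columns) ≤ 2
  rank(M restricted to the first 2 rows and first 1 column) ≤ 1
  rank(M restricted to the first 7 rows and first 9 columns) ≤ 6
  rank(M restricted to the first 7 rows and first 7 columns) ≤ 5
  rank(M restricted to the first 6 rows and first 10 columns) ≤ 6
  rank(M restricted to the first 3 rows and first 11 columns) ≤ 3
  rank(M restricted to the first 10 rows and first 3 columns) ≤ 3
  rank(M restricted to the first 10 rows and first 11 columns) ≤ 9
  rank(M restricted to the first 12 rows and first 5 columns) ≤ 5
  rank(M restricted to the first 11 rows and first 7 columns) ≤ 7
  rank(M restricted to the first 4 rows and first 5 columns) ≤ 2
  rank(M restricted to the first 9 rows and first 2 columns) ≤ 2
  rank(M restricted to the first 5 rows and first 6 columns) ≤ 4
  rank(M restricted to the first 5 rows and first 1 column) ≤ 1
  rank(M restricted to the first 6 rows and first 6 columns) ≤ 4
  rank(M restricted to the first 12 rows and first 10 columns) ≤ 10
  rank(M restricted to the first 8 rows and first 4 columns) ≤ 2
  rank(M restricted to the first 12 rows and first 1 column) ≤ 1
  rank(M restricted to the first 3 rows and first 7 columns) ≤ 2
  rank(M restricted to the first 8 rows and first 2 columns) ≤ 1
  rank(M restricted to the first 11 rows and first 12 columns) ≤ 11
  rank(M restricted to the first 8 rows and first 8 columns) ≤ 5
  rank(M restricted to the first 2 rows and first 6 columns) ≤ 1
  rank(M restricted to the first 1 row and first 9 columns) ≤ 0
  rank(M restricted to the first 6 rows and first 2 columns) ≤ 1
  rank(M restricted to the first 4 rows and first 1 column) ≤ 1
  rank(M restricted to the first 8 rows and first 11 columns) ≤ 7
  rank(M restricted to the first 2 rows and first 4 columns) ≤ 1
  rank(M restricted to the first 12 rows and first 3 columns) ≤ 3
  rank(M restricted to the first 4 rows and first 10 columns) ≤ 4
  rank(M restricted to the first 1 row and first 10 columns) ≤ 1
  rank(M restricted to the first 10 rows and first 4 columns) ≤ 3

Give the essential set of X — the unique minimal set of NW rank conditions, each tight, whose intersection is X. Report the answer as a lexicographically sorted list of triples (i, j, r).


Computing R[i][j] = min implied NW-rank bound (n=12, 32 conditions):

  R[1]: 0 0 0 0 0 0 0 0 0 1 1 1
  R[2]: 1 1 1 1 1 1 1 1 1 2 2 2
  R[3]: 1 1 2 2 2 2 2 2 2 3 3 3
  R[4]: 1 1 2 2 2 3 3 3 3 4 4 4
  R[5]: 1 1 2 2 3 4 4 4 4 5 5 5
  R[6]: 1 1 2 2 3 4 5 5 5 6 6 6
  R[7]: 1 1 2 2 3 4 5 5 6 7 7 7
  R[8]: 1 1 2 2 3 4 5 5 6 7 7 8
  R[9]: 1 2 3 3 4 5 6 6 7 8 8 9
  R[10]: 1 2 3 3 4 5 6 7 8 9 9 10
  R[11]: 1 2 3 4 5 6 7 8 9 10 10 11
  R[12]: 1 2 3 4 5 6 7 8 9 10 11 12

hence w(1..12) = (10, 1, 3, 6, 5, 7, 9, 12, 2, 8, 4, 11).

|D(w)|=25, |Ess(w)|=7:

[(1, 9, 0), (4, 5, 2), (8, 2, 1), (8, 4, 2), (8, 8, 5), (8, 11, 7), (10, 4, 3)]
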